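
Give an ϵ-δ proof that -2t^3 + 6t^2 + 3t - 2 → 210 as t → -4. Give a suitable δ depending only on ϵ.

δ = min(1, ϵ/173)

Let ϵ > 0 be given. We want δ > 0 such that 0 < |t + 4| < δ implies |(-2t^3 + 6t^2 + 3t - 2) − 210| < ϵ.
(-2t^3 + 6t^2 + 3t - 2) − 210 = -2t^3 + 6t^2 + 3t - 212 = (t + 4)(-2t^2 + 14t - 53).
So |(-2t^3 + 6t^2 + 3t - 2) − 210| = |t + 4|·|-2t^2 + 14t - 53|.
Require δ ≤ 1. Then |t + 4| < 1 gives |t| < 5, and by the triangle inequality |-2t^2 + 14t - 53| ≤ 2·5^2 + 14·5 + 53 = 173.
Hence |(-2t^3 + 6t^2 + 3t - 2) − 210| ≤ 173|t + 4| < ϵ provided |t + 4| < ϵ/173.
Take δ = min(1, ϵ/173). Then 0 < |t + 4| < δ gives both |t + 4| < 1 and |t + 4| < ϵ/173, so |(-2t^3 + 6t^2 + 3t - 2) − 210| < ϵ.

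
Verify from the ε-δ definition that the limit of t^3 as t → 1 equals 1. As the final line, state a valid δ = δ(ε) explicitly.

δ = min(1, ε/7)

Suppose ε > 0. We seek δ > 0 with 0 < |t − 1| < δ ⇒ |t^3 − 1| < ε.
Factor: t^3 − 1 = (t − 1)(t^2 + t + 1), so |t^3 − 1| = |t − 1|·|t^2 + t + 1|.
Restrict δ ≤ 1. Then |t − 1| < 1 gives |t| < 2, so by the triangle inequality |t^2 + t + 1| ≤ 2^2 + 2 + 1 = 7.
Hence |t^3 − 1| ≤ 7|t − 1|, which is < ε once |t − 1| < ε/7.
Take δ = min(1, ε/7). If 0 < |t − 1| < δ then both bounds hold and |t^3 − 1| ≤ 7|t − 1| < 7·(ε/7) = ε.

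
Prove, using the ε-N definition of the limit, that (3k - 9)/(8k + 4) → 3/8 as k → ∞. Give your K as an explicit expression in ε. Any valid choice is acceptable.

Let ε > 0. For k ≥ 1, |(3k - 9)/(8k + 4) − (3/8)| = |-84|/(8(8k + 4)) = 84/(8(8k + 4)).
Since 8k + 4 ≥ 8k for k ≥ 1, this is ≤ 84/(8·8k) = (21/16)/k.
So |(3k - 9)/(8k + 4) − (3/8)| < ε whenever k > (21/16)/ε.
Take K = (21/16)/ε. If k > K then |(3k - 9)/(8k + 4) − (3/8)| ≤ (21/16)/k < ε.

K = (21/16)/ε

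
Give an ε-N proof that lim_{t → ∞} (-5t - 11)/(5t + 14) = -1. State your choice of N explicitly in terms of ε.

Let ε > 0 be given. We seek N > 0 such that t > N implies |(-5t - 11)/(5t + 14) + 1| < ε.
(-5t - 11)/(5t + 14) + 1 = (5(-5t - 11) − (-5)(5t + 14)) / (5(5t + 14)) = 15/(5(5t + 14)).
For t > 0 we have 5t + 14 > 5t, so |(-5t - 11)/(5t + 14) + 1| = 15/(5(5t + 14)) < 15/(5·5t) = (3/5)/t.
Thus |(-5t - 11)/(5t + 14) + 1| < ε whenever t > (3/5)/ε.
Take N = (3/5)/ε. If t > N then |(-5t - 11)/(5t + 14) + 1| < (3/5)/t < ε.

N = (3/5)/ε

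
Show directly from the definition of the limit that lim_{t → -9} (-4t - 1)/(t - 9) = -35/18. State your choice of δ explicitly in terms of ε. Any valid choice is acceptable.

δ = min(9, (162/37)ε)

Fix ε > 0. We want δ > 0 with 0 < |t + 9| < δ ⇒ |(-4t - 1)/(t - 9) + 35/18| < ε.
Combining over a common denominator, (-4t - 1)/(t - 9) + 35/18 = [(-4t - 1)·(-18) − 35·(t - 9)] / [(-18)·(t - 9)] = 37(t + 9) / ((-18)(t - 9)).
So |(-4t - 1)/(t - 9) + 35/18| = 37|t + 9| / (18·|t − 9|).
Restrict δ ≤ 9. Then |t + 9| < 9 gives |t − 9| = |(t + 9) + (-18)| ≥ 18 − 9 = 9.
Hence |(-4t - 1)/(t - 9) + 35/18| < 37|t + 9|/(18·9) = (37/162)|t + 9|, which is < ε once |t + 9| < (162/37)ε.
Take δ = min(9, (162/37)ε). Then 0 < |t + 9| < δ forces both bounds, so |(-4t - 1)/(t - 9) + 35/18| < ε.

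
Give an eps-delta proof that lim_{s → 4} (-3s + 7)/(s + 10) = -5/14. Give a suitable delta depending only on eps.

Let eps > 0 be given. We want delta > 0 with 0 < |s − 4| < delta ⇒ |(-3s + 7)/(s + 10) + 5/14| < eps.
Combining over a common denominator, (-3s + 7)/(s + 10) + 5/14 = [(-3s + 7)·14 − (-5)·(s + 10)] / [14·(s + 10)] = -37(s − 4) / (14(s + 10)).
So |(-3s + 7)/(s + 10) + 5/14| = 37|s − 4| / (14·|s + 10|).
Require delta ≤ 7, so |s + 10| ≥ |14| − |s − 4| > 14 − 7 = 7.
Hence |(-3s + 7)/(s + 10) + 5/14| < 37|s − 4|/(14·7) = (37/98)|s − 4|, which is < eps once |s − 4| < (98/37)eps.
Take delta = min(7, (98/37)eps). Then 0 < |s − 4| < delta forces both bounds, so |(-3s + 7)/(s + 10) + 5/14| < eps.

delta = min(7, (98/37)eps)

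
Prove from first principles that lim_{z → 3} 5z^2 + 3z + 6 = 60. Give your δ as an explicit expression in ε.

δ = min(1, ε/38)

Fix ε > 0. We want δ > 0 such that 0 < |z − 3| < δ implies |(5z^2 + 3z + 6) − 60| < ε.
(5z^2 + 3z + 6) − 60 = 5z^2 + 3z - 54 = (z − 3)(5z + 18).
So |(5z^2 + 3z + 6) − 60| = |z − 3|·|5z + 18|.
Require δ ≤ 1. Then |z − 3| < 1 gives |z| < 4, and by the triangle inequality |5z + 18| ≤ 5·4 + 18 = 38.
Hence |(5z^2 + 3z + 6) − 60| ≤ 38|z − 3| < ε provided |z − 3| < ε/38.
Take δ = min(1, ε/38). Then 0 < |z − 3| < δ gives both |z − 3| < 1 and |z − 3| < ε/38, so |(5z^2 + 3z + 6) − 60| < ε.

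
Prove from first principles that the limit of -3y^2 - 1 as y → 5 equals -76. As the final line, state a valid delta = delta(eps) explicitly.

delta = min(1, eps/33)

Suppose eps > 0. We want delta > 0 such that 0 < |y − 5| < delta implies |(-3y^2 - 1) + 76| < eps.
(-3y^2 - 1) + 76 = -3y^2 + 75 = (y − 5)(-3y - 15).
So |(-3y^2 - 1) + 76| = |y − 5|·|-3y - 15|.
Require delta ≤ 1. Then |y − 5| < 1 gives |y| < 6, and by the triangle inequality |-3y - 15| ≤ 3·6 + 15 = 33.
Hence |(-3y^2 - 1) + 76| ≤ 33|y − 5| < eps provided |y − 5| < eps/33.
Choosing delta = min(1, eps/33) ensures both conditions, hence |(-3y^2 - 1) + 76| < eps.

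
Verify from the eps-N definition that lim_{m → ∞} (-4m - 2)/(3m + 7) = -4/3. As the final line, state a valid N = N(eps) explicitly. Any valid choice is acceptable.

N = (22/9)/eps

Suppose eps > 0. For m ≥ 1, |(-4m - 2)/(3m + 7) + 4/3| = |22|/(3(3m + 7)) = 22/(3(3m + 7)).
Since 3m + 7 ≥ 3m for m ≥ 1, this is ≤ 22/(3·3m) = (22/9)/m.
So |(-4m - 2)/(3m + 7) + 4/3| < eps whenever m > (22/9)/eps.
Take N = (22/9)/eps. If m > N then |(-4m - 2)/(3m + 7) + 4/3| ≤ (22/9)/m < eps.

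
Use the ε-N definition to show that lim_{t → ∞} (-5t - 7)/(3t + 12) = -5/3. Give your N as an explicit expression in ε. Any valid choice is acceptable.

Suppose ε > 0. We seek N > 0 such that t > N implies |(-5t - 7)/(3t + 12) + 5/3| < ε.
(-5t - 7)/(3t + 12) + 5/3 = (3(-5t - 7) − (-5)(3t + 12)) / (3(3t + 12)) = 39/(3(3t + 12)).
For t > 0 we have 3t + 12 > 3t, so |(-5t - 7)/(3t + 12) + 5/3| = 39/(3(3t + 12)) < 39/(3·3t) = (13/3)/t.
Thus |(-5t - 7)/(3t + 12) + 5/3| < ε whenever t > (13/3)/ε.
Take N = (13/3)/ε. If t > N then |(-5t - 7)/(3t + 12) + 5/3| < (13/3)/t < ε.

N = (13/3)/ε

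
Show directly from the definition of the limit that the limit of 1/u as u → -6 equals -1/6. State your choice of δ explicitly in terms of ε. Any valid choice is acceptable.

Fix ε > 0. We seek δ > 0 such that 0 < |u + 6| < δ implies |1/u + 1/6| < ε.
|1/u + 1/6| = |-6 − u|/(6·|u|) = |u + 6|/(6|u|).
Require δ ≤ 3 so that |u| > 6 − 3 = 3, hence 6|u| > 18.
Then |1/u + 1/6| < |u + 6|/18, which is < ε when |u + 6| < 18ε.
Take δ = min(3, 18ε). Then 0 < |u + 6| < δ gives both |u + 6| < 3 and |u + 6| < 18ε, so |1/u + 1/6| < ε.

δ = min(3, 18ε)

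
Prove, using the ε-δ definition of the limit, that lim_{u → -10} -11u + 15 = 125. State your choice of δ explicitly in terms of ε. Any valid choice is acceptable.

δ = ε/11

Fix ε > 0. We need δ > 0 so that 0 < |u + 10| < δ implies |(-11u + 15) − 125| < ε.
Since (-11u + 15) − 125 = -11(u + 10), we have |(-11u + 15) − 125| = 11|u + 10|.
So 11|u + 10| < ε exactly when |u + 10| < ε/11.
Choosing δ = ε/11 gives |(-11u + 15) − 125| = 11|u + 10| < ε whenever |u + 10| < δ.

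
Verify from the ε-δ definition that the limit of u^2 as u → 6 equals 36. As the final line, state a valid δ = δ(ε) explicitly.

δ = min(2, ε/14)

Fix ε > 0. We seek δ > 0 with 0 < |u − 6| < δ ⇒ |u^2 − 36| < ε.
Factor: u^2 − 36 = (u − 6)(u + 6), so |u^2 − 36| = |u − 6|·|u + 6|.
Restrict δ ≤ 2. Then |u − 6| < 2 gives |u| < 8, so by the triangle inequality |u + 6| ≤ 8 + 6 = 14.
Hence |u^2 − 36| ≤ 14|u − 6|, which is < ε once |u − 6| < ε/14.
Take δ = min(2, ε/14). If 0 < |u − 6| < δ then both bounds hold and |u^2 − 36| ≤ 14|u − 6| < 14·(ε/14) = ε.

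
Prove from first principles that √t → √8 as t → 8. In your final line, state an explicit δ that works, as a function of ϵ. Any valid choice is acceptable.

Let ϵ > 0. We want δ > 0 such that 0 < |t − 8| < δ implies |√t − √8| < ϵ.
Multiplying by the conjugate, |√t − √8| = |t − 8|/(√t + √8).
Restrict δ ≤ 8 so that |t − 8| < 8 forces t > 0, and then √t + √8 > √8.
Hence |√t − √8| < |t − 8|/√8, which is < ϵ once |t − 8| < √8·ϵ.
Take δ = min(8, √8·ϵ). If 0 < |t − 8| < δ then t > 0 and |√t − √8| < |t − 8|/√8 < ϵ.

δ = min(8, √8·ϵ)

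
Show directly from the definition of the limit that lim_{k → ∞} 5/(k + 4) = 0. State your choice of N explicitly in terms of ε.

Let ε > 0. For k ≥ 1, |5/(k + 4) − 0| = 5/(k + 4) ≤ 5/k.
We need 5/k < ε, i.e. k > 5/ε.
Take N = 5/ε. If k > N then |5/(k + 4)| ≤ 5/k < ε.

N = 5/ε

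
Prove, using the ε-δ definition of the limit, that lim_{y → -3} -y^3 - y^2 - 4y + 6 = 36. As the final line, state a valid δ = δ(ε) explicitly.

δ = min(1, ε/34)

Let ε > 0 be given. We want δ > 0 such that 0 < |y + 3| < δ implies |(-y^3 - y^2 - 4y + 6) − 36| < ε.
(-y^3 - y^2 - 4y + 6) − 36 = -y^3 - y^2 - 4y - 30 = (y + 3)(-y^2 + 2y - 10).
So |(-y^3 - y^2 - 4y + 6) − 36| = |y + 3|·|-y^2 + 2y - 10|.
Require δ ≤ 1. Then |y + 3| < 1 gives |y| < 4, and by the triangle inequality |-y^2 + 2y - 10| ≤ 4^2 + 2·4 + 10 = 34.
Hence |(-y^3 - y^2 - 4y + 6) − 36| ≤ 34|y + 3| < ε provided |y + 3| < ε/34.
Choosing δ = min(1, ε/34) ensures both conditions, hence |(-y^3 - y^2 - 4y + 6) − 36| < ε.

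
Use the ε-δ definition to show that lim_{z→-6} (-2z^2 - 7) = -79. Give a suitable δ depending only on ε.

Fix ε > 0. We want δ > 0 such that 0 < |z + 6| < δ implies |(-2z^2 - 7) + 79| < ε.
(-2z^2 - 7) + 79 = -2z^2 + 72 = (z + 6)(-2z + 12).
So |(-2z^2 - 7) + 79| = |z + 6|·|-2z + 12|.
Assume first that |z + 6| < 1, so |z| < 7. Then |-2z + 12| ≤ 2·7 + 12 = 26.
Hence |(-2z^2 - 7) + 79| ≤ 26|z + 6| < ε provided |z + 6| < ε/26.
Choosing δ = min(1, ε/26) ensures both conditions, hence |(-2z^2 - 7) + 79| < ε.

δ = min(1, ε/26)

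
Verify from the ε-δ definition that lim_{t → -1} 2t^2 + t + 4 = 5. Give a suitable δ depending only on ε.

δ = min(1, ε/5)

Suppose ε > 0. We want δ > 0 such that 0 < |t + 1| < δ implies |(2t^2 + t + 4) − 5| < ε.
(2t^2 + t + 4) − 5 = 2t^2 + t - 1 = (t + 1)(2t - 1).
So |(2t^2 + t + 4) − 5| = |t + 1|·|2t - 1|.
Require δ ≤ 1. Then |t + 1| < 1 gives |t| < 2, and by the triangle inequality |2t - 1| ≤ 2·2 + 1 = 5.
Hence |(2t^2 + t + 4) − 5| ≤ 5|t + 1| < ε provided |t + 1| < ε/5.
Choosing δ = min(1, ε/5) ensures both conditions, hence |(2t^2 + t + 4) − 5| < ε.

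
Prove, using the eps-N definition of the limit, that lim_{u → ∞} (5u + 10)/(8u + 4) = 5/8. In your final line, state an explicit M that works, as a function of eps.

M = (15/16)/eps

Fix eps > 0. We seek M > 0 such that u > M implies |(5u + 10)/(8u + 4) − (5/8)| < eps.
(5u + 10)/(8u + 4) − (5/8) = (8(5u + 10) − 5(8u + 4)) / (8(8u + 4)) = 60/(8(8u + 4)).
For u > 0 we have 8u + 4 > 8u, so |(5u + 10)/(8u + 4) − (5/8)| = 60/(8(8u + 4)) < 60/(8·8u) = (15/16)/u.
Thus |(5u + 10)/(8u + 4) − (5/8)| < eps whenever u > (15/16)/eps.
Take M = (15/16)/eps. If u > M then |(5u + 10)/(8u + 4) − (5/8)| < (15/16)/u < eps.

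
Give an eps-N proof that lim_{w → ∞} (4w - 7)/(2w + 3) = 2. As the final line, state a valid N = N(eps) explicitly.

N = (13/2)/eps

Let eps > 0 be given. We seek N > 0 such that w > N implies |(4w - 7)/(2w + 3) − 2| < eps.
(4w - 7)/(2w + 3) − 2 = (2(4w - 7) − 4(2w + 3)) / (2(2w + 3)) = -26/(2(2w + 3)).
For w > 0 we have 2w + 3 > 2w, so |(4w - 7)/(2w + 3) − 2| = 26/(2(2w + 3)) < 26/(2·2w) = (13/2)/w.
Thus |(4w - 7)/(2w + 3) − 2| < eps whenever w > (13/2)/eps.
Take N = (13/2)/eps. If w > N then |(4w - 7)/(2w + 3) − 2| < (13/2)/w < eps.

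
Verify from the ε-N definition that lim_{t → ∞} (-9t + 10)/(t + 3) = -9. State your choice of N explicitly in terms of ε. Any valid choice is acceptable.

N = 37/ε

Fix ε > 0. We seek N > 0 such that t > N implies |(-9t + 10)/(t + 3) + 9| < ε.
(-9t + 10)/(t + 3) + 9 = ((-9t + 10) − (-9)(t + 3)) / ((t + 3)) = 37/((t + 3)).
For t > 0 we have t + 3 > t, so |(-9t + 10)/(t + 3) + 9| = 37/((t + 3)) < 37/(t) = 37/t.
Thus |(-9t + 10)/(t + 3) + 9| < ε whenever t > 37/ε.
Take N = 37/ε. If t > N then |(-9t + 10)/(t + 3) + 9| < 37/t < ε.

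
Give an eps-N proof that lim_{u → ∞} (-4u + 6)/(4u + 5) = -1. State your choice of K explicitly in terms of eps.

Fix eps > 0. We seek K > 0 such that u > K implies |(-4u + 6)/(4u + 5) + 1| < eps.
(-4u + 6)/(4u + 5) + 1 = (4(-4u + 6) − (-4)(4u + 5)) / (4(4u + 5)) = 44/(4(4u + 5)).
For u > 0 we have 4u + 5 > 4u, so |(-4u + 6)/(4u + 5) + 1| = 44/(4(4u + 5)) < 44/(4·4u) = (11/4)/u.
Thus |(-4u + 6)/(4u + 5) + 1| < eps whenever u > (11/4)/eps.
Take K = (11/4)/eps. If u > K then |(-4u + 6)/(4u + 5) + 1| < (11/4)/u < eps.

K = (11/4)/eps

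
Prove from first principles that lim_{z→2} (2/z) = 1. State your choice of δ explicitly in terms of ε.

Let ε > 0. We seek δ > 0 such that 0 < |z − 2| < δ implies |2/z − 1| < ε.
|2/z − 1| = 2·|2 − z|/(2·|z|) = 2|z − 2|/(2|z|).
Restrict δ ≤ 1. Then |z − 2| < 1 gives |z| > 1, so 2|z| > 2.
Then |2/z − 1| < 2|z − 2|/2, which is < ε when |z − 2| < ε.
Take δ = min(1, ε). Then 0 < |z − 2| < δ gives both |z − 2| < 1 and |z − 2| < ε, so |2/z − 1| < ε.

δ = min(1, ε)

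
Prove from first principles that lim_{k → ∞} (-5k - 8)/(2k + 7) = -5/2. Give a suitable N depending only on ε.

Let ε > 0 be given. For k ≥ 1, |(-5k - 8)/(2k + 7) + 5/2| = |19|/(2(2k + 7)) = 19/(2(2k + 7)).
Since 2k + 7 ≥ 2k for k ≥ 1, this is ≤ 19/(2·2k) = (19/4)/k.
So |(-5k - 8)/(2k + 7) + 5/2| < ε whenever k > (19/4)/ε.
Take N = (19/4)/ε. If k > N then |(-5k - 8)/(2k + 7) + 5/2| ≤ (19/4)/k < ε.

N = (19/4)/ε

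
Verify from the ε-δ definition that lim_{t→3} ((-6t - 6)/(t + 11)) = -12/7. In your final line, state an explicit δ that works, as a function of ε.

Let ε > 0 be given. We want δ > 0 with 0 < |t − 3| < δ ⇒ |(-6t - 6)/(t + 11) + 12/7| < ε.
Combining over a common denominator, (-6t - 6)/(t + 11) + 12/7 = [(-6t - 6)·14 − (-24)·(t + 11)] / [14·(t + 11)] = -60(t − 3) / (14(t + 11)).
So |(-6t - 6)/(t + 11) + 12/7| = 60|t − 3| / (14·|t + 11|).
Require δ ≤ 7, so |t + 11| ≥ |14| − |t − 3| > 14 − 7 = 7.
Hence |(-6t - 6)/(t + 11) + 12/7| < 60|t − 3|/(14·7) = (30/49)|t − 3|, which is < ε once |t − 3| < (49/30)ε.
Take δ = min(7, (49/30)ε). Then 0 < |t − 3| < δ forces both bounds, so |(-6t - 6)/(t + 11) + 12/7| < ε.

δ = min(7, (49/30)ε)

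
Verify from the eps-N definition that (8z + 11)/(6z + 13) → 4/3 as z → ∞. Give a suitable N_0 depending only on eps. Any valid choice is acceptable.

N_0 = (19/18)/eps

Let eps > 0 be given. We seek N_0 > 0 such that z > N_0 implies |(8z + 11)/(6z + 13) − (4/3)| < eps.
(8z + 11)/(6z + 13) − (4/3) = (6(8z + 11) − 8(6z + 13)) / (6(6z + 13)) = -38/(6(6z + 13)).
For z > 0 we have 6z + 13 > 6z, so |(8z + 11)/(6z + 13) − (4/3)| = 38/(6(6z + 13)) < 38/(6·6z) = (19/18)/z.
Thus |(8z + 11)/(6z + 13) − (4/3)| < eps whenever z > (19/18)/eps.
Take N_0 = (19/18)/eps. If z > N_0 then |(8z + 11)/(6z + 13) − (4/3)| < (19/18)/z < eps.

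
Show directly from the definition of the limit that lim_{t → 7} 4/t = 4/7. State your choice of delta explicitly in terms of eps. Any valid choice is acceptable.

delta = min(7/2, (49/8)eps)

Let eps > 0. We seek delta > 0 such that 0 < |t − 7| < delta implies |4/t − (4/7)| < eps.
|4/t − (4/7)| = 4·|7 − t|/(7·|t|) = 4|t − 7|/(7|t|).
Require delta ≤ 7/2 so that |t| > 7 − 7/2 = 7/2, hence 7|t| > 49/2.
Then |4/t − (4/7)| < 4|t − 7|/(49/2), which is < eps when |t − 7| < (49/8)eps.
Take delta = min(7/2, (49/8)eps). Then 0 < |t − 7| < delta gives both |t − 7| < 7/2 and |t − 7| < (49/8)eps, so |4/t − (4/7)| < eps.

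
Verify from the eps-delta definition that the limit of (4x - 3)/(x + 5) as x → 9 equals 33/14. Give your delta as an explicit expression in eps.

delta = min(7, (98/23)eps)

Fix eps > 0. We want delta > 0 with 0 < |x − 9| < delta ⇒ |(4x - 3)/(x + 5) − (33/14)| < eps.
Combining over a common denominator, (4x - 3)/(x + 5) − (33/14) = [(4x - 3)·14 − 33·(x + 5)] / [14·(x + 5)] = 23(x − 9) / (14(x + 5)).
So |(4x - 3)/(x + 5) − (33/14)| = 23|x − 9| / (14·|x + 5|).
Restrict delta ≤ 7. Then |x − 9| < 7 gives |x + 5| = |(x − 9) + 14| ≥ 14 − 7 = 7.
Hence |(4x - 3)/(x + 5) − (33/14)| < 23|x − 9|/(14·7) = (23/98)|x − 9|, which is < eps once |x − 9| < (98/23)eps.
Take delta = min(7, (98/23)eps). Then 0 < |x − 9| < delta forces both bounds, so |(4x - 3)/(x + 5) − (33/14)| < eps.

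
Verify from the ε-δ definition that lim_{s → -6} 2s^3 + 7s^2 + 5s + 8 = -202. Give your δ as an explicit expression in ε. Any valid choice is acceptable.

Fix ε > 0. We want δ > 0 such that 0 < |s + 6| < δ implies |(2s^3 + 7s^2 + 5s + 8) + 202| < ε.
(2s^3 + 7s^2 + 5s + 8) + 202 = 2s^3 + 7s^2 + 5s + 210 = (s + 6)(2s^2 - 5s + 35).
So |(2s^3 + 7s^2 + 5s + 8) + 202| = |s + 6|·|2s^2 - 5s + 35|.
Assume first that |s + 6| < 2, so |s| < 8. Then |2s^2 - 5s + 35| ≤ 2·8^2 + 5·8 + 35 = 203.
Hence |(2s^3 + 7s^2 + 5s + 8) + 202| ≤ 203|s + 6| < ε provided |s + 6| < ε/203.
Take δ = min(2, ε/203). Then 0 < |s + 6| < δ gives both |s + 6| < 2 and |s + 6| < ε/203, so |(2s^3 + 7s^2 + 5s + 8) + 202| < ε.

δ = min(2, ε/203)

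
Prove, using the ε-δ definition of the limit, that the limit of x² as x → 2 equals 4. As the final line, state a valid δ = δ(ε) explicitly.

Let ε > 0. We seek δ > 0 with 0 < |x − 2| < δ ⇒ |x² − 4| < ε.
Factor: x² − 4 = (x − 2)(x + 2), so |x² − 4| = |x − 2|·|x + 2|.
Restrict δ ≤ 1. Then |x − 2| < 1 gives |x| < 3, so by the triangle inequality |x + 2| ≤ 3 + 2 = 5.
Hence |x² − 4| ≤ 5|x − 2|, which is < ε once |x − 2| < ε/5.
Take δ = min(1, ε/5). If 0 < |x − 2| < δ then both bounds hold and |x² − 4| ≤ 5|x − 2| < 5·(ε/5) = ε.

δ = min(1, ε/5)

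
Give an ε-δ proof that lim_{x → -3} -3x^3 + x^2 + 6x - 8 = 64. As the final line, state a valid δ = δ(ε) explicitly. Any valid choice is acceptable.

δ = min(2, ε/149)

Let ε > 0. We want δ > 0 such that 0 < |x + 3| < δ implies |(-3x^3 + x^2 + 6x - 8) − 64| < ε.
(-3x^3 + x^2 + 6x - 8) − 64 = -3x^3 + x^2 + 6x - 72 = (x + 3)(-3x^2 + 10x - 24).
So |(-3x^3 + x^2 + 6x - 8) − 64| = |x + 3|·|-3x^2 + 10x - 24|.
Assume first that |x + 3| < 2, so |x| < 5. Then |-3x^2 + 10x - 24| ≤ 3·5^2 + 10·5 + 24 = 149.
Hence |(-3x^3 + x^2 + 6x - 8) − 64| ≤ 149|x + 3| < ε provided |x + 3| < ε/149.
Choosing δ = min(2, ε/149) ensures both conditions, hence |(-3x^3 + x^2 + 6x - 8) − 64| < ε.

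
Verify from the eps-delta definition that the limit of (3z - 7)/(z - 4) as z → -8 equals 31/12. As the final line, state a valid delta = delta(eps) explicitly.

Let eps > 0 be given. We want delta > 0 with 0 < |z + 8| < delta ⇒ |(3z - 7)/(z - 4) − (31/12)| < eps.
Combining over a common denominator, (3z - 7)/(z - 4) − (31/12) = [(3z - 7)·(-12) − (-31)·(z - 4)] / [(-12)·(z - 4)] = -5(z + 8) / ((-12)(z - 4)).
So |(3z - 7)/(z - 4) − (31/12)| = 5|z + 8| / (12·|z − 4|).
Restrict delta ≤ 6. Then |z + 8| < 6 gives |z − 4| = |(z + 8) + (-12)| ≥ 12 − 6 = 6.
Hence |(3z - 7)/(z - 4) − (31/12)| < 5|z + 8|/(12·6) = (5/72)|z + 8|, which is < eps once |z + 8| < (72/5)eps.
Take delta = min(6, (72/5)eps). Then 0 < |z + 8| < delta forces both bounds, so |(3z - 7)/(z - 4) − (31/12)| < eps.

delta = min(6, (72/5)eps)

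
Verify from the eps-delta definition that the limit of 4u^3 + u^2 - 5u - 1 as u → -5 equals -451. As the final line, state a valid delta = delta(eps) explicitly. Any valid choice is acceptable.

Suppose eps > 0. We want delta > 0 such that 0 < |u + 5| < delta implies |(4u^3 + u^2 - 5u - 1) + 451| < eps.
(4u^3 + u^2 - 5u - 1) + 451 = 4u^3 + u^2 - 5u + 450 = (u + 5)(4u^2 - 19u + 90).
So |(4u^3 + u^2 - 5u - 1) + 451| = |u + 5|·|4u^2 - 19u + 90|.
Assume first that |u + 5| < 1, so |u| < 6. Then |4u^2 - 19u + 90| ≤ 4·6^2 + 19·6 + 90 = 348.
Hence |(4u^3 + u^2 - 5u - 1) + 451| ≤ 348|u + 5| < eps provided |u + 5| < eps/348.
Choosing delta = min(1, eps/348) ensures both conditions, hence |(4u^3 + u^2 - 5u - 1) + 451| < eps.

delta = min(1, eps/348)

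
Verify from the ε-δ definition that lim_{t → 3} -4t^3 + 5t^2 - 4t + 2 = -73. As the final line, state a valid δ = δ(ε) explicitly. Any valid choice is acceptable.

δ = min(2, ε/160)

Suppose ε > 0. We want δ > 0 such that 0 < |t − 3| < δ implies |(-4t^3 + 5t^2 - 4t + 2) + 73| < ε.
(-4t^3 + 5t^2 - 4t + 2) + 73 = -4t^3 + 5t^2 - 4t + 75 = (t − 3)(-4t^2 - 7t - 25).
So |(-4t^3 + 5t^2 - 4t + 2) + 73| = |t − 3|·|-4t^2 - 7t - 25|.
Assume first that |t − 3| < 2, so |t| < 5. Then |-4t^2 - 7t - 25| ≤ 4·5^2 + 7·5 + 25 = 160.
Hence |(-4t^3 + 5t^2 - 4t + 2) + 73| ≤ 160|t − 3| < ε provided |t − 3| < ε/160.
Take δ = min(2, ε/160). Then 0 < |t − 3| < δ gives both |t − 3| < 2 and |t − 3| < ε/160, so |(-4t^3 + 5t^2 - 4t + 2) + 73| < ε.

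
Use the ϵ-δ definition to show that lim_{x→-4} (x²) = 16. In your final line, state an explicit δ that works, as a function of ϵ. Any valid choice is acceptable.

Let ϵ > 0. We seek δ > 0 with 0 < |x + 4| < δ ⇒ |x² − 16| < ϵ.
Factor: x² − 16 = (x + 4)(x - 4), so |x² − 16| = |x + 4|·|x - 4|.
Impose δ ≤ 2 so that |x| < 6; then |x - 4| ≤ 10.
Hence |x² − 16| ≤ 10|x + 4|, which is < ϵ once |x + 4| < ϵ/10.
Take δ = min(2, ϵ/10). If 0 < |x + 4| < δ then both bounds hold and |x² − 16| ≤ 10|x + 4| < 10·(ϵ/10) = ϵ.

δ = min(2, ϵ/10)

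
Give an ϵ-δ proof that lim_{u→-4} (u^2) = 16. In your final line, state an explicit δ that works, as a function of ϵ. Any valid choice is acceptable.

δ = min(2, ϵ/10)

Suppose ϵ > 0. We seek δ > 0 with 0 < |u + 4| < δ ⇒ |u^2 − 16| < ϵ.
Factor: u^2 − 16 = (u + 4)(u - 4), so |u^2 − 16| = |u + 4|·|u - 4|.
Impose δ ≤ 2 so that |u| < 6; then |u - 4| ≤ 10.
Hence |u^2 − 16| ≤ 10|u + 4|, which is < ϵ once |u + 4| < ϵ/10.
Take δ = min(2, ϵ/10). If 0 < |u + 4| < δ then both bounds hold and |u^2 − 16| ≤ 10|u + 4| < 10·(ϵ/10) = ϵ.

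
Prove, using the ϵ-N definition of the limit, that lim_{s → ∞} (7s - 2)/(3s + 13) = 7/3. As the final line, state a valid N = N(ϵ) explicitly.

Let ϵ > 0. We seek N > 0 such that s > N implies |(7s - 2)/(3s + 13) − (7/3)| < ϵ.
(7s - 2)/(3s + 13) − (7/3) = (3(7s - 2) − 7(3s + 13)) / (3(3s + 13)) = -97/(3(3s + 13)).
For s > 0 we have 3s + 13 > 3s, so |(7s - 2)/(3s + 13) − (7/3)| = 97/(3(3s + 13)) < 97/(3·3s) = (97/9)/s.
Thus |(7s - 2)/(3s + 13) − (7/3)| < ϵ whenever s > (97/9)/ϵ.
Take N = (97/9)/ϵ. If s > N then |(7s - 2)/(3s + 13) − (7/3)| < (97/9)/s < ϵ.

N = (97/9)/ϵ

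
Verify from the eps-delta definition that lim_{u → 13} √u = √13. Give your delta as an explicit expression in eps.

delta = min(13, √13·eps)

Let eps > 0 be given. We want delta > 0 such that 0 < |u − 13| < delta implies |√u − √13| < eps.
Multiplying by the conjugate, |√u − √13| = |u − 13|/(√u + √13).
Restrict delta ≤ 13 so that |u − 13| < 13 forces u > 0, and then √u + √13 > √13.
Hence |√u − √13| < |u − 13|/√13, which is < eps once |u − 13| < √13·eps.
Take delta = min(13, √13·eps). If 0 < |u − 13| < delta then u > 0 and |√u − √13| < |u − 13|/√13 < eps.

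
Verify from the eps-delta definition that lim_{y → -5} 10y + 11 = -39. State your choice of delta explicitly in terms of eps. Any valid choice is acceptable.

Suppose eps > 0. We need delta > 0 so that 0 < |y + 5| < delta implies |(10y + 11) + 39| < eps.
Since (10y + 11) + 39 = 10(y + 5), we have |(10y + 11) + 39| = 10|y + 5|.
So 10|y + 5| < eps exactly when |y + 5| < eps/10.
Choosing delta = eps/10 gives |(10y + 11) + 39| = 10|y + 5| < eps whenever |y + 5| < delta.

delta = eps/10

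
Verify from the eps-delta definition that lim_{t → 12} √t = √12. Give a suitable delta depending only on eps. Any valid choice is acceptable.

Fix eps > 0. We want delta > 0 such that 0 < |t − 12| < delta implies |√t − √12| < eps.
Rationalise: √t − √12 = (t − 12)/(√t + √12), so |√t − √12| = |t − 12|/(√t + √12).
Restrict delta ≤ 12 so that |t − 12| < 12 forces t > 0, and then √t + √12 > √12.
Hence |√t − √12| < |t − 12|/√12, which is < eps once |t − 12| < √12·eps.
Take delta = min(12, √12·eps). If 0 < |t − 12| < delta then t > 0 and |√t − √12| < |t − 12|/√12 < eps.

delta = min(12, √12·eps)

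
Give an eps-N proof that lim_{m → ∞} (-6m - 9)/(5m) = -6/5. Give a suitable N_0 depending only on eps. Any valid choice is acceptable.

N_0 = (9/5)/eps

Let eps > 0 be given. For m ≥ 1, |(-6m - 9)/(5m) + 6/5| = |-45|/(5(5m)) = 45/(5(5m)).
Since 5m ≥ 5m for m ≥ 1, this is ≤ 45/(5·5m) = (9/5)/m.
So |(-6m - 9)/(5m) + 6/5| < eps whenever m > (9/5)/eps.
Take N_0 = (9/5)/eps. If m > N_0 then |(-6m - 9)/(5m) + 6/5| ≤ (9/5)/m < eps.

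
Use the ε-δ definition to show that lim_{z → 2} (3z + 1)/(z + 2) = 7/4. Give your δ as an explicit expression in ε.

Fix ε > 0. We want δ > 0 with 0 < |z − 2| < δ ⇒ |(3z + 1)/(z + 2) − (7/4)| < ε.
Combining over a common denominator, (3z + 1)/(z + 2) − (7/4) = [(3z + 1)·4 − 7·(z + 2)] / [4·(z + 2)] = 5(z − 2) / (4(z + 2)).
So |(3z + 1)/(z + 2) − (7/4)| = 5|z − 2| / (4·|z + 2|).
Require δ ≤ 2, so |z + 2| ≥ |4| − |z − 2| > 4 − 2 = 2.
Hence |(3z + 1)/(z + 2) − (7/4)| < 5|z − 2|/(4·2) = (5/8)|z − 2|, which is < ε once |z − 2| < (8/5)ε.
Take δ = min(2, (8/5)ε). Then 0 < |z − 2| < δ forces both bounds, so |(3z + 1)/(z + 2) − (7/4)| < ε.

δ = min(2, (8/5)ε)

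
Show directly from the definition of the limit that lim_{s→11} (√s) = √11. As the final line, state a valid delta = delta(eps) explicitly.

delta = min(11, √11·eps)

Suppose eps > 0. We want delta > 0 such that 0 < |s − 11| < delta implies |√s − √11| < eps.
Rationalise: √s − √11 = (s − 11)/(√s + √11), so |√s − √11| = |s − 11|/(√s + √11).
Restrict delta ≤ 11 so that |s − 11| < 11 forces s > 0, and then √s + √11 > √11.
Hence |√s − √11| < |s − 11|/√11, which is < eps once |s − 11| < √11·eps.
Take delta = min(11, √11·eps). If 0 < |s − 11| < delta then s > 0 and |√s − √11| < |s − 11|/√11 < eps.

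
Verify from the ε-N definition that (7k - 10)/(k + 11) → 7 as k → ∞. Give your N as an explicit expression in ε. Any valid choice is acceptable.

N = 87/ε

Fix ε > 0. For k ≥ 1, |(7k - 10)/(k + 11) − 7| = |-87|/((k + 11)) = 87/((k + 11)).
Since k + 11 ≥ k for k ≥ 1, this is ≤ 87/(k) = 87/k.
So |(7k - 10)/(k + 11) − 7| < ε whenever k > 87/ε.
Take N = 87/ε. If k > N then |(7k - 10)/(k + 11) − 7| ≤ 87/k < ε.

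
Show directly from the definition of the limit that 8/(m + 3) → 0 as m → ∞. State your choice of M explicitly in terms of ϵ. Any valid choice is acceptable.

M = 8/ϵ

Let ϵ > 0 be given. For m ≥ 1, |8/(m + 3) − 0| = 8/(m + 3) ≤ 8/m.
We need 8/m < ϵ, i.e. m > 8/ϵ.
Take M = 8/ϵ. If m > M then |8/(m + 3)| ≤ 8/m < ϵ.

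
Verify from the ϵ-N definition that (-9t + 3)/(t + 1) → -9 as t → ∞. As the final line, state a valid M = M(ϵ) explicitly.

Let ϵ > 0 be given. We seek M > 0 such that t > M implies |(-9t + 3)/(t + 1) + 9| < ϵ.
(-9t + 3)/(t + 1) + 9 = ((-9t + 3) − (-9)(t + 1)) / ((t + 1)) = 12/((t + 1)).
For t > 0 we have t + 1 > t, so |(-9t + 3)/(t + 1) + 9| = 12/((t + 1)) < 12/(t) = 12/t.
Thus |(-9t + 3)/(t + 1) + 9| < ϵ whenever t > 12/ϵ.
Take M = 12/ϵ. If t > M then |(-9t + 3)/(t + 1) + 9| < 12/t < ϵ.

M = 12/ϵ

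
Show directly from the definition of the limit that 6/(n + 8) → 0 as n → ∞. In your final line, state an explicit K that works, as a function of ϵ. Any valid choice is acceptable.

K = 6/ϵ

Fix ϵ > 0. For n ≥ 1, |6/(n + 8) − 0| = 6/(n + 8) ≤ 6/n.
We need 6/n < ϵ, i.e. n > 6/ϵ.
Take K = 6/ϵ. If n > K then |6/(n + 8)| ≤ 6/n < ϵ.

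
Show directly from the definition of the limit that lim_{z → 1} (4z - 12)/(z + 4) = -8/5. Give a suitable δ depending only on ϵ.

δ = min(5/2, (25/56)ϵ)

Let ϵ > 0 be given. We want δ > 0 with 0 < |z − 1| < δ ⇒ |(4z - 12)/(z + 4) + 8/5| < ϵ.
Combining over a common denominator, (4z - 12)/(z + 4) + 8/5 = [(4z - 12)·5 − (-8)·(z + 4)] / [5·(z + 4)] = 28(z − 1) / (5(z + 4)).
So |(4z - 12)/(z + 4) + 8/5| = 28|z − 1| / (5·|z + 4|).
Require δ ≤ 5/2, so |z + 4| ≥ |5| − |z − 1| > 5 − 5/2 = 5/2.
Hence |(4z - 12)/(z + 4) + 8/5| < 28|z − 1|/(5·(5/2)) = (56/25)|z − 1|, which is < ϵ once |z − 1| < (25/56)ϵ.
Take δ = min(5/2, (25/56)ϵ). Then 0 < |z − 1| < δ forces both bounds, so |(4z - 12)/(z + 4) + 8/5| < ϵ.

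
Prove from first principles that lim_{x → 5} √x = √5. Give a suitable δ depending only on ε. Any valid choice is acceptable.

Fix ε > 0. We want δ > 0 such that 0 < |x − 5| < δ implies |√x − √5| < ε.
Rationalise: √x − √5 = (x − 5)/(√x + √5), so |√x − √5| = |x − 5|/(√x + √5).
Restrict δ ≤ 5 so that |x − 5| < 5 forces x > 0, and then √x + √5 > √5.
Hence |√x − √5| < |x − 5|/√5, which is < ε once |x − 5| < √5·ε.
Take δ = min(5, √5·ε). If 0 < |x − 5| < δ then x > 0 and |√x − √5| < |x − 5|/√5 < ε.

δ = min(5, √5·ε)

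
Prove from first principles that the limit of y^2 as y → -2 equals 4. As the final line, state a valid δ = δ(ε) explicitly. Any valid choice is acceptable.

δ = min(1, ε/5)

Suppose ε > 0. We seek δ > 0 with 0 < |y + 2| < δ ⇒ |y^2 − 4| < ε.
Factor: y^2 − 4 = (y + 2)(y - 2), so |y^2 − 4| = |y + 2|·|y - 2|.
Restrict δ ≤ 1. Then |y + 2| < 1 gives |y| < 3, so by the triangle inequality |y - 2| ≤ 3 + 2 = 5.
Hence |y^2 − 4| ≤ 5|y + 2|, which is < ε once |y + 2| < ε/5.
Take δ = min(1, ε/5). If 0 < |y + 2| < δ then both bounds hold and |y^2 − 4| ≤ 5|y + 2| < 5·(ε/5) = ε.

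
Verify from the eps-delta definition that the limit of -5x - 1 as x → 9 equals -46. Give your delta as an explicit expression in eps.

Fix eps > 0. We need delta > 0 so that 0 < |x − 9| < delta implies |(-5x - 1) + 46| < eps.
Since (-5x - 1) + 46 = -5(x − 9), we have |(-5x - 1) + 46| = 5|x − 9|.
So 5|x − 9| < eps exactly when |x − 9| < eps/5.
Take delta = eps/5. If 0 < |x − 9| < delta then |(-5x - 1) + 46| = 5|x − 9| < 5·(eps/5) = eps.

delta = eps/5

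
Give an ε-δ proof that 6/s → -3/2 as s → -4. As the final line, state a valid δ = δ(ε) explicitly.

Let ε > 0 be given. We seek δ > 0 such that 0 < |s + 4| < δ implies |6/s + 3/2| < ε.
|6/s + 3/2| = 6·|-4 − s|/(4·|s|) = 6|s + 4|/(4|s|).
Restrict δ ≤ 2. Then |s + 4| < 2 gives |s| > 2, so 4|s| > 8.
Then |6/s + 3/2| < 6|s + 4|/8, which is < ε when |s + 4| < (4/3)ε.
Take δ = min(2, (4/3)ε). Then 0 < |s + 4| < δ gives both |s + 4| < 2 and |s + 4| < (4/3)ε, so |6/s + 3/2| < ε.

δ = min(2, (4/3)ε)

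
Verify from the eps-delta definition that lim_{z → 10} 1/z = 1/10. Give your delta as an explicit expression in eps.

Let eps > 0. We seek delta > 0 such that 0 < |z − 10| < delta implies |1/z − (1/10)| < eps.
|1/z − (1/10)| = |10 − z|/(10·|z|) = |z − 10|/(10|z|).
Restrict delta ≤ 5. Then |z − 10| < 5 gives |z| > 5, so 10|z| > 50.
Then |1/z − (1/10)| < |z − 10|/50, which is < eps when |z − 10| < 50eps.
Take delta = min(5, 50eps). Then 0 < |z − 10| < delta gives both |z − 10| < 5 and |z − 10| < 50eps, so |1/z − (1/10)| < eps.

delta = min(5, 50eps)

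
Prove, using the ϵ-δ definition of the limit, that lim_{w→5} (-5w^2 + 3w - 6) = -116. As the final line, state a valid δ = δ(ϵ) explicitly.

δ = min(1, ϵ/52)

Suppose ϵ > 0. We want δ > 0 such that 0 < |w − 5| < δ implies |(-5w^2 + 3w - 6) + 116| < ϵ.
(-5w^2 + 3w - 6) + 116 = -5w^2 + 3w + 110 = (w − 5)(-5w - 22).
So |(-5w^2 + 3w - 6) + 116| = |w − 5|·|-5w - 22|.
Require δ ≤ 1. Then |w − 5| < 1 gives |w| < 6, and by the triangle inequality |-5w - 22| ≤ 5·6 + 22 = 52.
Hence |(-5w^2 + 3w - 6) + 116| ≤ 52|w − 5| < ϵ provided |w − 5| < ϵ/52.
Choosing δ = min(1, ϵ/52) ensures both conditions, hence |(-5w^2 + 3w - 6) + 116| < ϵ.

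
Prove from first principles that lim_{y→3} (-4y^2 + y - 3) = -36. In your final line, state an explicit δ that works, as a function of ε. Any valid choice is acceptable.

Let ε > 0. We want δ > 0 such that 0 < |y − 3| < δ implies |(-4y^2 + y - 3) + 36| < ε.
(-4y^2 + y - 3) + 36 = -4y^2 + y + 33 = (y − 3)(-4y - 11).
So |(-4y^2 + y - 3) + 36| = |y − 3|·|-4y - 11|.
Require δ ≤ 2. Then |y − 3| < 2 gives |y| < 5, and by the triangle inequality |-4y - 11| ≤ 4·5 + 11 = 31.
Hence |(-4y^2 + y - 3) + 36| ≤ 31|y − 3| < ε provided |y − 3| < ε/31.
Choosing δ = min(2, ε/31) ensures both conditions, hence |(-4y^2 + y - 3) + 36| < ε.

δ = min(2, ε/31)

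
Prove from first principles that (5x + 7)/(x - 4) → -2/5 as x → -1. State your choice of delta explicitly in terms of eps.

Suppose eps > 0. We want delta > 0 with 0 < |x + 1| < delta ⇒ |(5x + 7)/(x - 4) + 2/5| < eps.
Combining over a common denominator, (5x + 7)/(x - 4) + 2/5 = [(5x + 7)·(-5) − 2·(x - 4)] / [(-5)·(x - 4)] = -27(x + 1) / ((-5)(x - 4)).
So |(5x + 7)/(x - 4) + 2/5| = 27|x + 1| / (5·|x − 4|).
Restrict delta ≤ 5/2. Then |x + 1| < 5/2 gives |x − 4| = |(x + 1) + (-5)| ≥ 5 − 5/2 = 5/2.
Hence |(5x + 7)/(x - 4) + 2/5| < 27|x + 1|/(5·(5/2)) = (54/25)|x + 1|, which is < eps once |x + 1| < (25/54)eps.
Take delta = min(5/2, (25/54)eps). Then 0 < |x + 1| < delta forces both bounds, so |(5x + 7)/(x - 4) + 2/5| < eps.

delta = min(5/2, (25/54)eps)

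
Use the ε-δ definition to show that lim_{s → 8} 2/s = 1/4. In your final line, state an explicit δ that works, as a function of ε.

δ = min(4, 16ε)

Let ε > 0 be given. We seek δ > 0 such that 0 < |s − 8| < δ implies |2/s − (1/4)| < ε.
|2/s − (1/4)| = 2·|8 − s|/(8·|s|) = 2|s − 8|/(8|s|).
Require δ ≤ 4 so that |s| > 8 − 4 = 4, hence 8|s| > 32.
Then |2/s − (1/4)| < 2|s − 8|/32, which is < ε when |s − 8| < 16ε.
Take δ = min(4, 16ε). Then 0 < |s − 8| < δ gives both |s − 8| < 4 and |s − 8| < 16ε, so |2/s − (1/4)| < ε.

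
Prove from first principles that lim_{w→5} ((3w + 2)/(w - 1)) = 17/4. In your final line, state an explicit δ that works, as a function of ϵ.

δ = min(2, (8/5)ϵ)

Fix ϵ > 0. We want δ > 0 with 0 < |w − 5| < δ ⇒ |(3w + 2)/(w - 1) − (17/4)| < ϵ.
Combining over a common denominator, (3w + 2)/(w - 1) − (17/4) = [(3w + 2)·4 − 17·(w - 1)] / [4·(w - 1)] = -5(w − 5) / (4(w - 1)).
So |(3w + 2)/(w - 1) − (17/4)| = 5|w − 5| / (4·|w − 1|).
Restrict δ ≤ 2. Then |w − 5| < 2 gives |w − 1| = |(w − 5) + 4| ≥ 4 − 2 = 2.
Hence |(3w + 2)/(w - 1) − (17/4)| < 5|w − 5|/(4·2) = (5/8)|w − 5|, which is < ϵ once |w − 5| < (8/5)ϵ.
Take δ = min(2, (8/5)ϵ). Then 0 < |w − 5| < δ forces both bounds, so |(3w + 2)/(w - 1) − (17/4)| < ϵ.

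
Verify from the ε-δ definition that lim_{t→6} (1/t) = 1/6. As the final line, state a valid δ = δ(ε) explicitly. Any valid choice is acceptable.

Suppose ε > 0. We seek δ > 0 such that 0 < |t − 6| < δ implies |1/t − (1/6)| < ε.
|1/t − (1/6)| = |6 − t|/(6·|t|) = |t − 6|/(6|t|).
Restrict δ ≤ 3. Then |t − 6| < 3 gives |t| > 3, so 6|t| > 18.
Then |1/t − (1/6)| < |t − 6|/18, which is < ε when |t − 6| < 18ε.
Take δ = min(3, 18ε). Then 0 < |t − 6| < δ gives both |t − 6| < 3 and |t − 6| < 18ε, so |1/t − (1/6)| < ε.

δ = min(3, 18ε)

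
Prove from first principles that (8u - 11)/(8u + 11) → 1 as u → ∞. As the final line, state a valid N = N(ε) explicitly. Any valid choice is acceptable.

N = (11/4)/ε

Suppose ε > 0. We seek N > 0 such that u > N implies |(8u - 11)/(8u + 11) − 1| < ε.
(8u - 11)/(8u + 11) − 1 = (8(8u - 11) − 8(8u + 11)) / (8(8u + 11)) = -176/(8(8u + 11)).
For u > 0 we have 8u + 11 > 8u, so |(8u - 11)/(8u + 11) − 1| = 176/(8(8u + 11)) < 176/(8·8u) = (11/4)/u.
Thus |(8u - 11)/(8u + 11) − 1| < ε whenever u > (11/4)/ε.
Take N = (11/4)/ε. If u > N then |(8u - 11)/(8u + 11) − 1| < (11/4)/u < ε.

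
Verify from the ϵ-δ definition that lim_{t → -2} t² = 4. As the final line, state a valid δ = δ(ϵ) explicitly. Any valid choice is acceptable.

δ = min(1, ϵ/5)

Let ϵ > 0 be given. We seek δ > 0 with 0 < |t + 2| < δ ⇒ |t² − 4| < ϵ.
Factor: t² − 4 = (t + 2)(t - 2), so |t² − 4| = |t + 2|·|t - 2|.
Impose δ ≤ 1 so that |t| < 3; then |t - 2| ≤ 5.
Hence |t² − 4| ≤ 5|t + 2|, which is < ϵ once |t + 2| < ϵ/5.
Take δ = min(1, ϵ/5). If 0 < |t + 2| < δ then both bounds hold and |t² − 4| ≤ 5|t + 2| < 5·(ϵ/5) = ϵ.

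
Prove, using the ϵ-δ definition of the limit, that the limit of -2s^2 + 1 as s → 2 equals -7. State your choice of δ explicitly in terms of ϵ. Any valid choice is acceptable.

δ = min(1, ϵ/10)

Suppose ϵ > 0. We want δ > 0 such that 0 < |s − 2| < δ implies |(-2s^2 + 1) + 7| < ϵ.
(-2s^2 + 1) + 7 = -2s^2 + 8 = (s − 2)(-2s - 4).
So |(-2s^2 + 1) + 7| = |s − 2|·|-2s - 4|.
Assume first that |s − 2| < 1, so |s| < 3. Then |-2s - 4| ≤ 2·3 + 4 = 10.
Hence |(-2s^2 + 1) + 7| ≤ 10|s − 2| < ϵ provided |s − 2| < ϵ/10.
Choosing δ = min(1, ϵ/10) ensures both conditions, hence |(-2s^2 + 1) + 7| < ϵ.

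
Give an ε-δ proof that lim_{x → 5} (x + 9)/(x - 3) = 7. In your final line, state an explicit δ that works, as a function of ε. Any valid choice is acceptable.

Suppose ε > 0. We want δ > 0 with 0 < |x − 5| < δ ⇒ |(x + 9)/(x - 3) − 7| < ε.
Combining over a common denominator, (x + 9)/(x - 3) − 7 = [(x + 9)·2 − 14·(x - 3)] / [2·(x - 3)] = -12(x − 5) / (2(x - 3)).
So |(x + 9)/(x - 3) − 7| = 12|x − 5| / (2·|x − 3|).
Restrict δ ≤ 1. Then |x − 5| < 1 gives |x − 3| = |(x − 5) + 2| ≥ 2 − 1 = 1.
Hence |(x + 9)/(x - 3) − 7| < 12|x − 5|/(2·1) = 6|x − 5|, which is < ε once |x − 5| < (1/6)ε.
Take δ = min(1, (1/6)ε). Then 0 < |x − 5| < δ forces both bounds, so |(x + 9)/(x - 3) − 7| < ε.

δ = min(1, (1/6)ε)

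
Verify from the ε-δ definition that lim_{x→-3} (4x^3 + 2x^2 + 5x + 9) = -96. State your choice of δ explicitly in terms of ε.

Let ε > 0. We want δ > 0 such that 0 < |x + 3| < δ implies |(4x^3 + 2x^2 + 5x + 9) + 96| < ε.
(4x^3 + 2x^2 + 5x + 9) + 96 = 4x^3 + 2x^2 + 5x + 105 = (x + 3)(4x^2 - 10x + 35).
So |(4x^3 + 2x^2 + 5x + 9) + 96| = |x + 3|·|4x^2 - 10x + 35|.
Assume first that |x + 3| < 1, so |x| < 4. Then |4x^2 - 10x + 35| ≤ 4·4^2 + 10·4 + 35 = 139.
Hence |(4x^3 + 2x^2 + 5x + 9) + 96| ≤ 139|x + 3| < ε provided |x + 3| < ε/139.
Take δ = min(1, ε/139). Then 0 < |x + 3| < δ gives both |x + 3| < 1 and |x + 3| < ε/139, so |(4x^3 + 2x^2 + 5x + 9) + 96| < ε.

δ = min(1, ε/139)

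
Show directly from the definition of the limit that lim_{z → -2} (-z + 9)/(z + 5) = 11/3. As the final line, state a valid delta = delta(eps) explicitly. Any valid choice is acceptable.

Let eps > 0 be given. We want delta > 0 with 0 < |z + 2| < delta ⇒ |(-z + 9)/(z + 5) − (11/3)| < eps.
Combining over a common denominator, (-z + 9)/(z + 5) − (11/3) = [(-z + 9)·3 − 11·(z + 5)] / [3·(z + 5)] = -14(z + 2) / (3(z + 5)).
So |(-z + 9)/(z + 5) − (11/3)| = 14|z + 2| / (3·|z + 5|).
Restrict delta ≤ 3/2. Then |z + 2| < 3/2 gives |z + 5| = |(z + 2) + 3| ≥ 3 − 3/2 = 3/2.
Hence |(-z + 9)/(z + 5) − (11/3)| < 14|z + 2|/(3·(3/2)) = (28/9)|z + 2|, which is < eps once |z + 2| < (9/28)eps.
Take delta = min(3/2, (9/28)eps). Then 0 < |z + 2| < delta forces both bounds, so |(-z + 9)/(z + 5) − (11/3)| < eps.

delta = min(3/2, (9/28)eps)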